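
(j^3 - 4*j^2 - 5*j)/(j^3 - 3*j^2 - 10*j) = (j + 1)/(j + 2)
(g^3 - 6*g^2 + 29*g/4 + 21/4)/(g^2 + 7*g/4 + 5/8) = 2*(2*g^2 - 13*g + 21)/(4*g + 5)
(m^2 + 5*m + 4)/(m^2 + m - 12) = (m + 1)/(m - 3)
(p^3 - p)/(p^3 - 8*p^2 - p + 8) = p/(p - 8)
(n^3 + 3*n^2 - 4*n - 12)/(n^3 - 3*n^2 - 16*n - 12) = (n^2 + n - 6)/(n^2 - 5*n - 6)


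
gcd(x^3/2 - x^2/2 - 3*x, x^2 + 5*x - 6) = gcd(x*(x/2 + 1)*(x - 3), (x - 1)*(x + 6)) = 1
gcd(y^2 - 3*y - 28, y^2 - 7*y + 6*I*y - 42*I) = y - 7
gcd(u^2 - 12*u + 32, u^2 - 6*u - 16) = u - 8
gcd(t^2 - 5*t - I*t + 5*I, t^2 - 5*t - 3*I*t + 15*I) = t - 5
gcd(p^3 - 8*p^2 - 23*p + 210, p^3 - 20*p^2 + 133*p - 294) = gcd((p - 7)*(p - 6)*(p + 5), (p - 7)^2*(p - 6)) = p^2 - 13*p + 42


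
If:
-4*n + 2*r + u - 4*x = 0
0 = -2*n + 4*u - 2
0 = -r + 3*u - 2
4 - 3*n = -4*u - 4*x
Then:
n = 11/3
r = 5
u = 7/3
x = -7/12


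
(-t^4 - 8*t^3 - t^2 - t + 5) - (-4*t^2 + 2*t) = -t^4 - 8*t^3 + 3*t^2 - 3*t + 5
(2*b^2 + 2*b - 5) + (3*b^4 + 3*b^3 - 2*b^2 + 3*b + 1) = 3*b^4 + 3*b^3 + 5*b - 4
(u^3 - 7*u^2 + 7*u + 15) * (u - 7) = u^4 - 14*u^3 + 56*u^2 - 34*u - 105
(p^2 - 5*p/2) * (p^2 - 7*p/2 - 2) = p^4 - 6*p^3 + 27*p^2/4 + 5*p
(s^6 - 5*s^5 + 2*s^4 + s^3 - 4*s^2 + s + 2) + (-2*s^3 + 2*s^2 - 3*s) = s^6 - 5*s^5 + 2*s^4 - s^3 - 2*s^2 - 2*s + 2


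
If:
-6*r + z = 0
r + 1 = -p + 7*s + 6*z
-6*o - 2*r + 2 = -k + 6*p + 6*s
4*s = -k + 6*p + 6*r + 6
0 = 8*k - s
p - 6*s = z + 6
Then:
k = -504/2353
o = 30986/7059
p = -5832/2353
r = 707/2353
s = -4032/2353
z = 4242/2353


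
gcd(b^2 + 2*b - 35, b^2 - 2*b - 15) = b - 5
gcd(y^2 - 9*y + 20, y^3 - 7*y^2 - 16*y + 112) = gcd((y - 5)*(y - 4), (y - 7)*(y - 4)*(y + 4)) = y - 4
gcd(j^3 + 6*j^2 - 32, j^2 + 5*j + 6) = 1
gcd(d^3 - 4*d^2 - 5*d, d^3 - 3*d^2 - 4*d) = d^2 + d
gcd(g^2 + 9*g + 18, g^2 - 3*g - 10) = 1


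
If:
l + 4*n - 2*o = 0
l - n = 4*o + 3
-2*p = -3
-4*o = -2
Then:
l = 21/5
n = -4/5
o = 1/2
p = 3/2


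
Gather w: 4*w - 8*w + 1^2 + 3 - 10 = -4*w - 6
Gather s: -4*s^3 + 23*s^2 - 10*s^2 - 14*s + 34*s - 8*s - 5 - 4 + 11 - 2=-4*s^3 + 13*s^2 + 12*s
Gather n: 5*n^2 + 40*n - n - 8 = 5*n^2 + 39*n - 8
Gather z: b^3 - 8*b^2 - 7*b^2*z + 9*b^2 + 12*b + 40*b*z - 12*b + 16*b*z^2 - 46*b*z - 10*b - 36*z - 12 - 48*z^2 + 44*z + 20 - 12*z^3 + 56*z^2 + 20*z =b^3 + b^2 - 10*b - 12*z^3 + z^2*(16*b + 8) + z*(-7*b^2 - 6*b + 28) + 8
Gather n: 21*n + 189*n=210*n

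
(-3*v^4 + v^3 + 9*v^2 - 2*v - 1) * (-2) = 6*v^4 - 2*v^3 - 18*v^2 + 4*v + 2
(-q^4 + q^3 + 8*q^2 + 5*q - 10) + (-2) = -q^4 + q^3 + 8*q^2 + 5*q - 12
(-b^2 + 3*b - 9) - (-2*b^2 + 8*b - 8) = b^2 - 5*b - 1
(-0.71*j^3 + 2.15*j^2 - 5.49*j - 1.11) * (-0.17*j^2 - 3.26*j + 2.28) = 0.1207*j^5 + 1.9491*j^4 - 7.6945*j^3 + 22.9881*j^2 - 8.8986*j - 2.5308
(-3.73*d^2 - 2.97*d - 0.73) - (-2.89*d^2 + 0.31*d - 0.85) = -0.84*d^2 - 3.28*d + 0.12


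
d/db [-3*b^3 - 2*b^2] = b*(-9*b - 4)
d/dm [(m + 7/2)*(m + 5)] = 2*m + 17/2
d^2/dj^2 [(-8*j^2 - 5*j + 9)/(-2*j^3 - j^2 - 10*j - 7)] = 2*(32*j^6 + 60*j^5 - 666*j^4 - 1103*j^3 - 1155*j^2 + 3*j - 795)/(8*j^9 + 12*j^8 + 126*j^7 + 205*j^6 + 714*j^5 + 1161*j^4 + 1714*j^3 + 2247*j^2 + 1470*j + 343)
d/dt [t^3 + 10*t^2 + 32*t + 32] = 3*t^2 + 20*t + 32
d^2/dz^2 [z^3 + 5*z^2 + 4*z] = 6*z + 10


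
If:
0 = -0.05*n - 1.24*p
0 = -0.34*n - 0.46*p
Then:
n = 0.00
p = 0.00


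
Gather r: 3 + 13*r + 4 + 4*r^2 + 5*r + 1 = 4*r^2 + 18*r + 8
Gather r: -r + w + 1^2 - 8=-r + w - 7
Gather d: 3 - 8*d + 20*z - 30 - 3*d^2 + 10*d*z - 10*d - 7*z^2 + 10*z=-3*d^2 + d*(10*z - 18) - 7*z^2 + 30*z - 27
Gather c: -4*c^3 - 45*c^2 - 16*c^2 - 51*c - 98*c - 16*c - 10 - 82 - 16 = -4*c^3 - 61*c^2 - 165*c - 108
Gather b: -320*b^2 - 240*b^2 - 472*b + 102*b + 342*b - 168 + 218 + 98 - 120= -560*b^2 - 28*b + 28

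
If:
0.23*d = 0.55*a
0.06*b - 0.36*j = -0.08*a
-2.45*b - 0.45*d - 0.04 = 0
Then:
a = 6.71055243135958*j + 0.0182600066159444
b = -2.94740324181277*j - 0.0243466754879259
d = 16.0469732054251*j + 0.043665233212041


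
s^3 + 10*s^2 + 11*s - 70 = (s - 2)*(s + 5)*(s + 7)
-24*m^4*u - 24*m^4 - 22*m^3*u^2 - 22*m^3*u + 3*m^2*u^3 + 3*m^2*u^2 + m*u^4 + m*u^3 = (-4*m + u)*(m + u)*(6*m + u)*(m*u + m)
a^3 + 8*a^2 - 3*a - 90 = (a - 3)*(a + 5)*(a + 6)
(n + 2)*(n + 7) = n^2 + 9*n + 14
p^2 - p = p*(p - 1)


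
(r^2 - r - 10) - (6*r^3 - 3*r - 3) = -6*r^3 + r^2 + 2*r - 7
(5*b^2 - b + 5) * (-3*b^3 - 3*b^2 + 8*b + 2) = -15*b^5 - 12*b^4 + 28*b^3 - 13*b^2 + 38*b + 10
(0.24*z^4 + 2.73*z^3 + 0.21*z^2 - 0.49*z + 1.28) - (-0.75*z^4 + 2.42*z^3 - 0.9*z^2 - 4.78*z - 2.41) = 0.99*z^4 + 0.31*z^3 + 1.11*z^2 + 4.29*z + 3.69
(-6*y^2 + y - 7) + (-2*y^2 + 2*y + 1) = -8*y^2 + 3*y - 6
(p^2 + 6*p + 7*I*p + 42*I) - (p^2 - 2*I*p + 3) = 6*p + 9*I*p - 3 + 42*I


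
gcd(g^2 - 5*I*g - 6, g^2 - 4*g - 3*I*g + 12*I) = g - 3*I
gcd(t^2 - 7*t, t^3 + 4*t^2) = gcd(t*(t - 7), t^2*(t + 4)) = t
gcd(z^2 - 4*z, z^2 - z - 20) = 1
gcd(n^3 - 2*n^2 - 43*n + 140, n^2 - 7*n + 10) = n - 5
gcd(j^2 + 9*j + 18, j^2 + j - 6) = j + 3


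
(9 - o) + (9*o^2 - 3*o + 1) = 9*o^2 - 4*o + 10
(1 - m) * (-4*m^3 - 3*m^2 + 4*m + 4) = 4*m^4 - m^3 - 7*m^2 + 4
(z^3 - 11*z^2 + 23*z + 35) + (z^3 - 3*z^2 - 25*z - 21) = 2*z^3 - 14*z^2 - 2*z + 14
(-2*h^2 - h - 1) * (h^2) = -2*h^4 - h^3 - h^2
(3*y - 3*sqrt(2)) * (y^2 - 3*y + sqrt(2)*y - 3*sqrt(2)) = 3*y^3 - 9*y^2 - 6*y + 18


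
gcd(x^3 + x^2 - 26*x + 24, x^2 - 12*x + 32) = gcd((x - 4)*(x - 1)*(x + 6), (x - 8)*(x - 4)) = x - 4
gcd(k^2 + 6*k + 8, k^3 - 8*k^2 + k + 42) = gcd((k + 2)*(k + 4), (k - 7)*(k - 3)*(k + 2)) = k + 2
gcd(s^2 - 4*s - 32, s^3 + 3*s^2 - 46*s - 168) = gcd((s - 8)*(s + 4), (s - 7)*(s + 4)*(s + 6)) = s + 4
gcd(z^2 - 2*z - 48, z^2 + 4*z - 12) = z + 6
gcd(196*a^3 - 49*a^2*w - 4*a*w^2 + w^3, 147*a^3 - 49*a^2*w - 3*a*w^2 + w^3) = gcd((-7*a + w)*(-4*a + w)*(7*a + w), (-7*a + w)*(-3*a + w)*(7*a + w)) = -49*a^2 + w^2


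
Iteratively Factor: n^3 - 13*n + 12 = (n - 3)*(n^2 + 3*n - 4) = (n - 3)*(n - 1)*(n + 4)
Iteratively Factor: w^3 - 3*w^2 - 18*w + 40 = (w - 5)*(w^2 + 2*w - 8) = (w - 5)*(w + 4)*(w - 2)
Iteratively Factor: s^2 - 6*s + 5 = (s - 1)*(s - 5)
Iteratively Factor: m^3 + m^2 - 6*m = (m - 2)*(m^2 + 3*m) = (m - 2)*(m + 3)*(m)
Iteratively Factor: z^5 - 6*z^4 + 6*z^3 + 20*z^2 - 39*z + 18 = (z - 1)*(z^4 - 5*z^3 + z^2 + 21*z - 18) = (z - 1)^2*(z^3 - 4*z^2 - 3*z + 18) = (z - 3)*(z - 1)^2*(z^2 - z - 6) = (z - 3)*(z - 1)^2*(z + 2)*(z - 3)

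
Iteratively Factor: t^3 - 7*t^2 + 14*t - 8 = (t - 2)*(t^2 - 5*t + 4) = (t - 2)*(t - 1)*(t - 4)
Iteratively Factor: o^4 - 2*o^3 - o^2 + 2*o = (o + 1)*(o^3 - 3*o^2 + 2*o) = (o - 1)*(o + 1)*(o^2 - 2*o) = (o - 2)*(o - 1)*(o + 1)*(o)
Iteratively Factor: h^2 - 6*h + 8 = (h - 2)*(h - 4)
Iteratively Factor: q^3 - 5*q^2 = (q - 5)*(q^2) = q*(q - 5)*(q)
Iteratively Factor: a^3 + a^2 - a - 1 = (a + 1)*(a^2 - 1) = (a - 1)*(a + 1)*(a + 1)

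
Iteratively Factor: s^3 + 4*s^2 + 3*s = (s)*(s^2 + 4*s + 3) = s*(s + 1)*(s + 3)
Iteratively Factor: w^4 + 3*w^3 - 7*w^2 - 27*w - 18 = (w + 1)*(w^3 + 2*w^2 - 9*w - 18) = (w + 1)*(w + 2)*(w^2 - 9) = (w - 3)*(w + 1)*(w + 2)*(w + 3)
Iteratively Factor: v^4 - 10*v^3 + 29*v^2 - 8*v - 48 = (v + 1)*(v^3 - 11*v^2 + 40*v - 48) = (v - 3)*(v + 1)*(v^2 - 8*v + 16) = (v - 4)*(v - 3)*(v + 1)*(v - 4)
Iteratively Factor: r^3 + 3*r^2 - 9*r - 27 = (r + 3)*(r^2 - 9) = (r - 3)*(r + 3)*(r + 3)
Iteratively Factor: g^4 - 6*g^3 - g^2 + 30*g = (g + 2)*(g^3 - 8*g^2 + 15*g) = (g - 3)*(g + 2)*(g^2 - 5*g) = (g - 5)*(g - 3)*(g + 2)*(g)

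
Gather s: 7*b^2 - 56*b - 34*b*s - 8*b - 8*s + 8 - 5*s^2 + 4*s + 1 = 7*b^2 - 64*b - 5*s^2 + s*(-34*b - 4) + 9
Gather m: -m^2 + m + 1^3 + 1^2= -m^2 + m + 2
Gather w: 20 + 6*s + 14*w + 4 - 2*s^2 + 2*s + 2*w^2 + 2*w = -2*s^2 + 8*s + 2*w^2 + 16*w + 24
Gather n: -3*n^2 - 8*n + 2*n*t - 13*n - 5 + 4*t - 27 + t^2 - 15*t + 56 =-3*n^2 + n*(2*t - 21) + t^2 - 11*t + 24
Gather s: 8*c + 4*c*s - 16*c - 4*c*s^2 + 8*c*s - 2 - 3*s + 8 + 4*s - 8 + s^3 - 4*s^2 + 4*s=-8*c + s^3 + s^2*(-4*c - 4) + s*(12*c + 5) - 2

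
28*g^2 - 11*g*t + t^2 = (-7*g + t)*(-4*g + t)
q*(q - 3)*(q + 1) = q^3 - 2*q^2 - 3*q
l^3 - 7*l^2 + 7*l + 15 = (l - 5)*(l - 3)*(l + 1)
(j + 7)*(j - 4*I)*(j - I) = j^3 + 7*j^2 - 5*I*j^2 - 4*j - 35*I*j - 28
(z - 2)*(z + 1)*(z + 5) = z^3 + 4*z^2 - 7*z - 10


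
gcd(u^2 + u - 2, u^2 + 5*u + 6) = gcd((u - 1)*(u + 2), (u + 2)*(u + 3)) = u + 2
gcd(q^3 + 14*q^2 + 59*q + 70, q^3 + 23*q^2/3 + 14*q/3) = q + 7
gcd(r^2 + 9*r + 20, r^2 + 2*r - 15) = r + 5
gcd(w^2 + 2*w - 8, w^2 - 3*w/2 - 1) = w - 2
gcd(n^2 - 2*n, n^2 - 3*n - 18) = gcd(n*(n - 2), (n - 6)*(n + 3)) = 1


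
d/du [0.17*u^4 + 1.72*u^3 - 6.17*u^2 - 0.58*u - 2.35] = 0.68*u^3 + 5.16*u^2 - 12.34*u - 0.58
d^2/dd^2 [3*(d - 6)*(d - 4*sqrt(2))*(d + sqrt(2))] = 18*d - 36 - 18*sqrt(2)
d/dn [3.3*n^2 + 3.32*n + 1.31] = 6.6*n + 3.32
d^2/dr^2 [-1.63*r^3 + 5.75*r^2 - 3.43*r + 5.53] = 11.5 - 9.78*r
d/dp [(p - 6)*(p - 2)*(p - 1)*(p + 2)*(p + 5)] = 5*p^4 - 8*p^3 - 99*p^2 + 76*p + 116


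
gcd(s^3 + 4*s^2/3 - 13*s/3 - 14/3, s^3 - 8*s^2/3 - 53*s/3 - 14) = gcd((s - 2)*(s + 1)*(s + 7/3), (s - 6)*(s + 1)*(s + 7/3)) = s^2 + 10*s/3 + 7/3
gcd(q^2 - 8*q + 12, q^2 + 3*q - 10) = q - 2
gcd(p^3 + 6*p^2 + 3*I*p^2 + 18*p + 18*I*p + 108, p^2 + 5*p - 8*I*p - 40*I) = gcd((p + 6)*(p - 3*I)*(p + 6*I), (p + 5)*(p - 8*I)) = 1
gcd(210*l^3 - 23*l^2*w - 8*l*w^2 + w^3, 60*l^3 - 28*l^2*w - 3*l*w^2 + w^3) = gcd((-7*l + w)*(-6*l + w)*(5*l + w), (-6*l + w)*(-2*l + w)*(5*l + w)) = -30*l^2 - l*w + w^2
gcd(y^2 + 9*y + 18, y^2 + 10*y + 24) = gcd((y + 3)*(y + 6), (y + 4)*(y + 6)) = y + 6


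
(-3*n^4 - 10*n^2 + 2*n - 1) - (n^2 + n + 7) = -3*n^4 - 11*n^2 + n - 8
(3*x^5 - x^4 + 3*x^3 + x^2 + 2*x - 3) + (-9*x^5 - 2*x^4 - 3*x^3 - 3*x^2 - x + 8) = -6*x^5 - 3*x^4 - 2*x^2 + x + 5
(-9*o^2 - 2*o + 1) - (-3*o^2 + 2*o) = -6*o^2 - 4*o + 1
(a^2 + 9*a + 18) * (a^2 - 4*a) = a^4 + 5*a^3 - 18*a^2 - 72*a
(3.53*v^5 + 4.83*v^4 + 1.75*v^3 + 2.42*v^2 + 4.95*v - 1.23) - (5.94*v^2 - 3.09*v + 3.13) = 3.53*v^5 + 4.83*v^4 + 1.75*v^3 - 3.52*v^2 + 8.04*v - 4.36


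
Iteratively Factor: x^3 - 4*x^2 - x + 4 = (x + 1)*(x^2 - 5*x + 4) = (x - 1)*(x + 1)*(x - 4)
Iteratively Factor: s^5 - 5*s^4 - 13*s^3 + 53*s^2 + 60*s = (s + 1)*(s^4 - 6*s^3 - 7*s^2 + 60*s) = (s - 4)*(s + 1)*(s^3 - 2*s^2 - 15*s) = (s - 5)*(s - 4)*(s + 1)*(s^2 + 3*s) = (s - 5)*(s - 4)*(s + 1)*(s + 3)*(s)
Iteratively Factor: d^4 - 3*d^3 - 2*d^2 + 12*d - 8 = (d + 2)*(d^3 - 5*d^2 + 8*d - 4) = (d - 1)*(d + 2)*(d^2 - 4*d + 4) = (d - 2)*(d - 1)*(d + 2)*(d - 2)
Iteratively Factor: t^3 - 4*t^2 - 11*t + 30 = (t + 3)*(t^2 - 7*t + 10) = (t - 2)*(t + 3)*(t - 5)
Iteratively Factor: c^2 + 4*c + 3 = (c + 3)*(c + 1)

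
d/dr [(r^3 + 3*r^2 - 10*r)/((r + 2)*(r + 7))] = (r^4 + 18*r^3 + 79*r^2 + 84*r - 140)/(r^4 + 18*r^3 + 109*r^2 + 252*r + 196)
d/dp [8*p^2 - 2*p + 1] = 16*p - 2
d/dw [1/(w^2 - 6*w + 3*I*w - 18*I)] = (-2*w + 6 - 3*I)/(w^2 - 6*w + 3*I*w - 18*I)^2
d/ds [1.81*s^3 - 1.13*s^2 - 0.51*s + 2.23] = 5.43*s^2 - 2.26*s - 0.51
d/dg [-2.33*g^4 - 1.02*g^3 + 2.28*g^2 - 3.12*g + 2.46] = -9.32*g^3 - 3.06*g^2 + 4.56*g - 3.12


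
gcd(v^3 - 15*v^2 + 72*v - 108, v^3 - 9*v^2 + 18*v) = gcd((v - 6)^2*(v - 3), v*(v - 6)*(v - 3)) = v^2 - 9*v + 18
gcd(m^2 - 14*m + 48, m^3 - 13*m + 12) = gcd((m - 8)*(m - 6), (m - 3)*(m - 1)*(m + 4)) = 1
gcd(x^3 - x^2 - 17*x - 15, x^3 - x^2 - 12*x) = x + 3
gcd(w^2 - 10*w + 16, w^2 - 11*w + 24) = w - 8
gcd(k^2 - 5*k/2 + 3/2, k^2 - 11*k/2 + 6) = k - 3/2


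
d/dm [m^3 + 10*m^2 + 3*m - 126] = 3*m^2 + 20*m + 3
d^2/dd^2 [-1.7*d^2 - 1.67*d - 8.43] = -3.40000000000000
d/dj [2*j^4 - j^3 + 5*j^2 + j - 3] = 8*j^3 - 3*j^2 + 10*j + 1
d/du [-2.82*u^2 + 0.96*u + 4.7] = 0.96 - 5.64*u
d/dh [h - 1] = 1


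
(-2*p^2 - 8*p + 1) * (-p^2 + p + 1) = 2*p^4 + 6*p^3 - 11*p^2 - 7*p + 1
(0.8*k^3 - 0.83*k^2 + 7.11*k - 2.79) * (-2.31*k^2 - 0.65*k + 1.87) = -1.848*k^5 + 1.3973*k^4 - 14.3886*k^3 + 0.2713*k^2 + 15.1092*k - 5.2173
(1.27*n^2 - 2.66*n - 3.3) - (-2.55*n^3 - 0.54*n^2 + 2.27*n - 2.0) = 2.55*n^3 + 1.81*n^2 - 4.93*n - 1.3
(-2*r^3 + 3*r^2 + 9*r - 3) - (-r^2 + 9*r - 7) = -2*r^3 + 4*r^2 + 4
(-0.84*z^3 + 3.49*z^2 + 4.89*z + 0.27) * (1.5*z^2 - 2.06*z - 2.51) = -1.26*z^5 + 6.9654*z^4 + 2.254*z^3 - 18.4283*z^2 - 12.8301*z - 0.6777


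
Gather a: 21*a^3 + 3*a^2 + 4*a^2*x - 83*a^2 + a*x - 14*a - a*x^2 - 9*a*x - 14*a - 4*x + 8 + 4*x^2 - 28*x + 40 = 21*a^3 + a^2*(4*x - 80) + a*(-x^2 - 8*x - 28) + 4*x^2 - 32*x + 48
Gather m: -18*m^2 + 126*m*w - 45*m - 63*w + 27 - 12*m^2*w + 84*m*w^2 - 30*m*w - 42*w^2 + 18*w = m^2*(-12*w - 18) + m*(84*w^2 + 96*w - 45) - 42*w^2 - 45*w + 27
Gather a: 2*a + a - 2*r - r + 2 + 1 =3*a - 3*r + 3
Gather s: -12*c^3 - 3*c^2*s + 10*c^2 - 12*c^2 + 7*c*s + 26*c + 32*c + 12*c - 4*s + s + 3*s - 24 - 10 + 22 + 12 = -12*c^3 - 2*c^2 + 70*c + s*(-3*c^2 + 7*c)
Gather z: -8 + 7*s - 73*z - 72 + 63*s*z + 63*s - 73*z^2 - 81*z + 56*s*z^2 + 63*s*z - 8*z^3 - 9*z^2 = 70*s - 8*z^3 + z^2*(56*s - 82) + z*(126*s - 154) - 80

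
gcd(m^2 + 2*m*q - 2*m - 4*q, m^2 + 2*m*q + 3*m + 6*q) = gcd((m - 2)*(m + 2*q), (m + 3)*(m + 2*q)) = m + 2*q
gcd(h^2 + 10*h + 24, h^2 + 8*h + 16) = h + 4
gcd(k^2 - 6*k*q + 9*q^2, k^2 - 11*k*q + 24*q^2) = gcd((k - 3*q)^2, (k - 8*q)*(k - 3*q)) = -k + 3*q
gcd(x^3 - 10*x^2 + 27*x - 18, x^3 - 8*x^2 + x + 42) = x - 3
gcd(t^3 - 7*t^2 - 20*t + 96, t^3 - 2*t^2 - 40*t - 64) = t^2 - 4*t - 32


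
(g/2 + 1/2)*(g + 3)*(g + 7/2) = g^3/2 + 15*g^2/4 + 17*g/2 + 21/4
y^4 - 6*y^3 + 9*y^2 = y^2*(y - 3)^2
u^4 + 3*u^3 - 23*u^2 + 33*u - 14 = (u - 2)*(u - 1)^2*(u + 7)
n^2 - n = n*(n - 1)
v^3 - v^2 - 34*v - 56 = (v - 7)*(v + 2)*(v + 4)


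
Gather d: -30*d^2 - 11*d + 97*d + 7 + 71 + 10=-30*d^2 + 86*d + 88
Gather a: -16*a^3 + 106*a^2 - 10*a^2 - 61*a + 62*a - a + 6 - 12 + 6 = -16*a^3 + 96*a^2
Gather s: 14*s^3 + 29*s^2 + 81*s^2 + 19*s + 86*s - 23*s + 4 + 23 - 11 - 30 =14*s^3 + 110*s^2 + 82*s - 14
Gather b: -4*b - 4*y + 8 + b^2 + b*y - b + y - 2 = b^2 + b*(y - 5) - 3*y + 6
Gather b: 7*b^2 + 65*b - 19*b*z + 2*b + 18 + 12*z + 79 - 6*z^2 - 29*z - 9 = 7*b^2 + b*(67 - 19*z) - 6*z^2 - 17*z + 88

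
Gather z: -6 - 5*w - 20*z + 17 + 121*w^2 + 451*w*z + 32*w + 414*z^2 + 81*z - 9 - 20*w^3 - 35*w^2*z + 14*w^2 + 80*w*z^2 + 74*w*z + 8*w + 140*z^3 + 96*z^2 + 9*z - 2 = -20*w^3 + 135*w^2 + 35*w + 140*z^3 + z^2*(80*w + 510) + z*(-35*w^2 + 525*w + 70)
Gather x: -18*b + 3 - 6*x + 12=-18*b - 6*x + 15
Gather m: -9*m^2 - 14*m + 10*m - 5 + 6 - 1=-9*m^2 - 4*m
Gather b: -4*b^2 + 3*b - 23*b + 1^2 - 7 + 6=-4*b^2 - 20*b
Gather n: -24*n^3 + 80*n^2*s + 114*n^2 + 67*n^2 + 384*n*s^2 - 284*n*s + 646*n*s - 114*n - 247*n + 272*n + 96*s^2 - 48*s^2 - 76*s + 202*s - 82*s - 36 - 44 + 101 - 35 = -24*n^3 + n^2*(80*s + 181) + n*(384*s^2 + 362*s - 89) + 48*s^2 + 44*s - 14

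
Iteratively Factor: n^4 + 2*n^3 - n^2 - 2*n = (n)*(n^3 + 2*n^2 - n - 2) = n*(n + 2)*(n^2 - 1) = n*(n + 1)*(n + 2)*(n - 1)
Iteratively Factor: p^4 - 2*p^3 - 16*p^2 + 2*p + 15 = (p - 5)*(p^3 + 3*p^2 - p - 3) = (p - 5)*(p + 1)*(p^2 + 2*p - 3) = (p - 5)*(p + 1)*(p + 3)*(p - 1)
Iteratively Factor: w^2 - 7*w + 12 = (w - 4)*(w - 3)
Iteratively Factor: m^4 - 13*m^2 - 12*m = (m + 3)*(m^3 - 3*m^2 - 4*m) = m*(m + 3)*(m^2 - 3*m - 4) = m*(m + 1)*(m + 3)*(m - 4)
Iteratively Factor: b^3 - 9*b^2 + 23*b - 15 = (b - 1)*(b^2 - 8*b + 15) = (b - 3)*(b - 1)*(b - 5)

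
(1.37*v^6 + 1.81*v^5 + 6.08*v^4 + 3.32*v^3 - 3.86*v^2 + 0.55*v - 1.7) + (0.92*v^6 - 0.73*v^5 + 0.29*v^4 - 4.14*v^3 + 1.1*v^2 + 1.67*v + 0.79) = 2.29*v^6 + 1.08*v^5 + 6.37*v^4 - 0.82*v^3 - 2.76*v^2 + 2.22*v - 0.91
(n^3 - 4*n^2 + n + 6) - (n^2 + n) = n^3 - 5*n^2 + 6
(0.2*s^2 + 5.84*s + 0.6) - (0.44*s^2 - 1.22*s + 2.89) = -0.24*s^2 + 7.06*s - 2.29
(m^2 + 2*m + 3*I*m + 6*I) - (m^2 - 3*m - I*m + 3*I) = 5*m + 4*I*m + 3*I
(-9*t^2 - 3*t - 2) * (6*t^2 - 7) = -54*t^4 - 18*t^3 + 51*t^2 + 21*t + 14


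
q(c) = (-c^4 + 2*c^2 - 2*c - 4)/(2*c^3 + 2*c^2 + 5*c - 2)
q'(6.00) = -0.51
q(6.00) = -2.33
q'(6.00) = -0.51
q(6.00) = -2.33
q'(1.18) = 0.62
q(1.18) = -0.55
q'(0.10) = 11.53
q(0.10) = 2.83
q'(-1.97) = -0.67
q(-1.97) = 0.38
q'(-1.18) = 0.11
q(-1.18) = 0.09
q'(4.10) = -0.49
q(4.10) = -1.37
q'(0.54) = 15.69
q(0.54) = -2.87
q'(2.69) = -0.40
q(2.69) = -0.73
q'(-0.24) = 2.48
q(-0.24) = 1.09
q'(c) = (-6*c^2 - 4*c - 5)*(-c^4 + 2*c^2 - 2*c - 4)/(2*c^3 + 2*c^2 + 5*c - 2)^2 + (-4*c^3 + 4*c - 2)/(2*c^3 + 2*c^2 + 5*c - 2) = (-2*c^6 - 4*c^5 - 19*c^4 + 16*c^3 + 38*c^2 + 8*c + 24)/(4*c^6 + 8*c^5 + 24*c^4 + 12*c^3 + 17*c^2 - 20*c + 4)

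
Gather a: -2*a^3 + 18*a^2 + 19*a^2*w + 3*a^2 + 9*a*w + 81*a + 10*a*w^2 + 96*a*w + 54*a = -2*a^3 + a^2*(19*w + 21) + a*(10*w^2 + 105*w + 135)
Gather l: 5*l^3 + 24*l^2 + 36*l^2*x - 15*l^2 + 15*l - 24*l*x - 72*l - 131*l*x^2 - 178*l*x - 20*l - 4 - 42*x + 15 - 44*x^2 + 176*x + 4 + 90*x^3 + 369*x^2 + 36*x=5*l^3 + l^2*(36*x + 9) + l*(-131*x^2 - 202*x - 77) + 90*x^3 + 325*x^2 + 170*x + 15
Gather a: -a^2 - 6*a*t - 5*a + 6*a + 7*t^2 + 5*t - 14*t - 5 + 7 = -a^2 + a*(1 - 6*t) + 7*t^2 - 9*t + 2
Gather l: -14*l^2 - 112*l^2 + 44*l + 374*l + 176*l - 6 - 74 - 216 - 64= -126*l^2 + 594*l - 360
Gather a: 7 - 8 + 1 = 0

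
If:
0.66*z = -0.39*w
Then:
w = -1.69230769230769*z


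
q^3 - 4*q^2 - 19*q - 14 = (q - 7)*(q + 1)*(q + 2)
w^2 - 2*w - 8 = (w - 4)*(w + 2)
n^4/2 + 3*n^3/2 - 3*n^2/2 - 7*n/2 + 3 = (n/2 + 1)*(n - 1)^2*(n + 3)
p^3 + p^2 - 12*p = p*(p - 3)*(p + 4)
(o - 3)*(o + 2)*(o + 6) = o^3 + 5*o^2 - 12*o - 36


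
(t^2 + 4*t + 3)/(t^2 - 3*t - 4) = (t + 3)/(t - 4)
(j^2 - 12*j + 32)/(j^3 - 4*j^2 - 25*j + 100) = (j - 8)/(j^2 - 25)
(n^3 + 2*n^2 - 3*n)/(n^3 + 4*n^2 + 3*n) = (n - 1)/(n + 1)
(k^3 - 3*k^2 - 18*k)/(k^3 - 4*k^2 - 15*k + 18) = k/(k - 1)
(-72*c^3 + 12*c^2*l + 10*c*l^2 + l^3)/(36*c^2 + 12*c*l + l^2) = -2*c + l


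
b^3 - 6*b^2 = b^2*(b - 6)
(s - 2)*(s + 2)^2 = s^3 + 2*s^2 - 4*s - 8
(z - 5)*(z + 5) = z^2 - 25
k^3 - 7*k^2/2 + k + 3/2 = (k - 3)*(k - 1)*(k + 1/2)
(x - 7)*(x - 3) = x^2 - 10*x + 21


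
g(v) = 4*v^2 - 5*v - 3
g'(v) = 8*v - 5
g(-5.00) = 122.00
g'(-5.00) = -45.00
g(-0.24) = -1.57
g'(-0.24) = -6.92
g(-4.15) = 86.64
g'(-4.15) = -38.20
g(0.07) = -3.33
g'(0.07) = -4.44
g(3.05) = 18.96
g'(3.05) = 19.40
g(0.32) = -4.19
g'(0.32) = -2.44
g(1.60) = -0.76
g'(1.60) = 7.80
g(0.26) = -4.03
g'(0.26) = -2.92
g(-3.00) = 48.00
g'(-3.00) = -29.00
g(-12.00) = 633.00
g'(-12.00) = -101.00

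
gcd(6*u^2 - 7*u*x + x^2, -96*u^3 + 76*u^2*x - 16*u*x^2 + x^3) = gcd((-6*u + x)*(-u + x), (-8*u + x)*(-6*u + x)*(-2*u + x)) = -6*u + x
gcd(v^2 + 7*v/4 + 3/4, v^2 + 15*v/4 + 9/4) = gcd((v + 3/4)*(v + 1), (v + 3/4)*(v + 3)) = v + 3/4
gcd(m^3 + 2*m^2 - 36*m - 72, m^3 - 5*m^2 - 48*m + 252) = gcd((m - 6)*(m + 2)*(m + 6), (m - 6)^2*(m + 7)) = m - 6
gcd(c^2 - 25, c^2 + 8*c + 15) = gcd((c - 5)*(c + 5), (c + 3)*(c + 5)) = c + 5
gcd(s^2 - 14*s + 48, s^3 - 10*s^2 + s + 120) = s - 8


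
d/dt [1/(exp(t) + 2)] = -exp(t)/(exp(t) + 2)^2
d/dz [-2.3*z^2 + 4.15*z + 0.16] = 4.15 - 4.6*z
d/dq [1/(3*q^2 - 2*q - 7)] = 2*(1 - 3*q)/(-3*q^2 + 2*q + 7)^2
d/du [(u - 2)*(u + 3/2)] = 2*u - 1/2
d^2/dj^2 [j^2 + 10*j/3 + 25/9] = 2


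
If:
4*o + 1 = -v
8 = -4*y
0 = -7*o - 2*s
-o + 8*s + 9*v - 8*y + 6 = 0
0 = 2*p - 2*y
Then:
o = 1/5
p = -2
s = -7/10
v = -9/5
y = -2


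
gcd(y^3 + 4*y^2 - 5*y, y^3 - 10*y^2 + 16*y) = y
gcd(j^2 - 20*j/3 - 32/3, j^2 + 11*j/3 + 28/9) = j + 4/3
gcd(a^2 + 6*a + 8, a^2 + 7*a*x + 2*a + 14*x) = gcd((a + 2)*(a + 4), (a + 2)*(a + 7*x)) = a + 2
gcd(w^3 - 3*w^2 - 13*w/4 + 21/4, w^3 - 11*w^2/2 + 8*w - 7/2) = w^2 - 9*w/2 + 7/2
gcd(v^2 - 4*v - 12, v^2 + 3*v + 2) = v + 2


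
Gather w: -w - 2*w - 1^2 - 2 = -3*w - 3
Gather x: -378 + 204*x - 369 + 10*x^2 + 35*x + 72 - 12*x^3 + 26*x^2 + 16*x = -12*x^3 + 36*x^2 + 255*x - 675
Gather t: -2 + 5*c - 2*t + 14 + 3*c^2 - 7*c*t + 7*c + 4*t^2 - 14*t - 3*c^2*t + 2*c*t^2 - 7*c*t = 3*c^2 + 12*c + t^2*(2*c + 4) + t*(-3*c^2 - 14*c - 16) + 12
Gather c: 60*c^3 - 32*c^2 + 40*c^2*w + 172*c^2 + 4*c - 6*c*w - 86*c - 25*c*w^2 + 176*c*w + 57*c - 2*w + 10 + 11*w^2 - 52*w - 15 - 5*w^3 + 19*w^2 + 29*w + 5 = 60*c^3 + c^2*(40*w + 140) + c*(-25*w^2 + 170*w - 25) - 5*w^3 + 30*w^2 - 25*w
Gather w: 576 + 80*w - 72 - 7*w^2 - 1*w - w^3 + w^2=-w^3 - 6*w^2 + 79*w + 504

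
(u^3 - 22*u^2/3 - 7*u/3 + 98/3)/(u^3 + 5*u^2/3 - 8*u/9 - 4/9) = 3*(3*u^2 - 28*u + 49)/(9*u^2 - 3*u - 2)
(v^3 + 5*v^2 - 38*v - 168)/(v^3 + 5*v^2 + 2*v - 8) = (v^2 + v - 42)/(v^2 + v - 2)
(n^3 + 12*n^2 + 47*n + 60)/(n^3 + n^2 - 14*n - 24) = (n^2 + 9*n + 20)/(n^2 - 2*n - 8)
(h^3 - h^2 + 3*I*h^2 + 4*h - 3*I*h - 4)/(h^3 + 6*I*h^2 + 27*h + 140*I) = (h^2 - h*(1 + I) + I)/(h^2 + 2*I*h + 35)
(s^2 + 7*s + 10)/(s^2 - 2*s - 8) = (s + 5)/(s - 4)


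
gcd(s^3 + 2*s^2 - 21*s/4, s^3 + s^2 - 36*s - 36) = 1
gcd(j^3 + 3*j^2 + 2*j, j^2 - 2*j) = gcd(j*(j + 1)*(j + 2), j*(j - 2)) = j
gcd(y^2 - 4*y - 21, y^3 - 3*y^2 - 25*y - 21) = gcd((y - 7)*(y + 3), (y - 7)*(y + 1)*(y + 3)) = y^2 - 4*y - 21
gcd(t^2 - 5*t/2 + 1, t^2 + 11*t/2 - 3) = t - 1/2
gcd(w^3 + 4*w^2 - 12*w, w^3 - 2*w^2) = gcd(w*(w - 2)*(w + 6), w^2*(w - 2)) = w^2 - 2*w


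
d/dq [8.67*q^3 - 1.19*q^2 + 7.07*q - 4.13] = 26.01*q^2 - 2.38*q + 7.07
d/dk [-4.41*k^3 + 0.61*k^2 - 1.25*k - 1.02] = -13.23*k^2 + 1.22*k - 1.25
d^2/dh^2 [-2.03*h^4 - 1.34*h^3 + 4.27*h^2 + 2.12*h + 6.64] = -24.36*h^2 - 8.04*h + 8.54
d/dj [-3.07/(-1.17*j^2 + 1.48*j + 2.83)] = (4.5436 - 7.1838*j)/(-1.17*j^2 + 1.48*j + 2.83)^2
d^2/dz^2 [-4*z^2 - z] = -8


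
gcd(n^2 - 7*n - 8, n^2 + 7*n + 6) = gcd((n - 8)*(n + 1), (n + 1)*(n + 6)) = n + 1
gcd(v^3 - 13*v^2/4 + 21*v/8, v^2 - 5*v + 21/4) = v - 3/2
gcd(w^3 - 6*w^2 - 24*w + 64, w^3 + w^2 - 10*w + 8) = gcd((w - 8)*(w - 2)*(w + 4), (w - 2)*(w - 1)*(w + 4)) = w^2 + 2*w - 8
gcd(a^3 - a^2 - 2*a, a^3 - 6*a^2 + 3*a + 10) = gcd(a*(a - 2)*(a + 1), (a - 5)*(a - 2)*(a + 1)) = a^2 - a - 2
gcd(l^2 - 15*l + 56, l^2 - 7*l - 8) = l - 8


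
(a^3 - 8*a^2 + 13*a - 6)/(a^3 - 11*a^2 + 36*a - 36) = (a^2 - 2*a + 1)/(a^2 - 5*a + 6)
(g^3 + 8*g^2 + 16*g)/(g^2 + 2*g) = (g^2 + 8*g + 16)/(g + 2)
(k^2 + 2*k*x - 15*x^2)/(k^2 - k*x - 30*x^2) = (-k + 3*x)/(-k + 6*x)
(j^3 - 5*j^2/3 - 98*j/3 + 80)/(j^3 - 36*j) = (3*j^2 - 23*j + 40)/(3*j*(j - 6))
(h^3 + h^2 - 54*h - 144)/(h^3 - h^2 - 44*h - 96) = (h + 6)/(h + 4)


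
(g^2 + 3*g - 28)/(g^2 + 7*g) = (g - 4)/g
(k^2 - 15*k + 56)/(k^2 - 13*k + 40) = (k - 7)/(k - 5)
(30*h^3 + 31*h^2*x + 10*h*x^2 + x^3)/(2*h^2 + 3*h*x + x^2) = (15*h^2 + 8*h*x + x^2)/(h + x)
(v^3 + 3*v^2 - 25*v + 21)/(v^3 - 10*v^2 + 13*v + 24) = (v^2 + 6*v - 7)/(v^2 - 7*v - 8)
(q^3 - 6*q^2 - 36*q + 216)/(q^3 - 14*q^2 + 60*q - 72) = (q + 6)/(q - 2)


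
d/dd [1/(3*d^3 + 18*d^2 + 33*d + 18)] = (-d^2 - 4*d - 11/3)/(d^3 + 6*d^2 + 11*d + 6)^2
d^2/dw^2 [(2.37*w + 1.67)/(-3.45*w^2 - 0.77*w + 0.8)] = (-(2.37*w + 1.67)*(6.9*w + 0.77)*(13.8*w + 1.54) + (49.059*w + 15.1728)*(3.45*w^2 + 0.77*w - 0.8))/(3.45*w^2 + 0.77*w - 0.8)^3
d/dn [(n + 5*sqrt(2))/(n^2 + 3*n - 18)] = (n^2 + 3*n - (n + 5*sqrt(2))*(2*n + 3) - 18)/(n^2 + 3*n - 18)^2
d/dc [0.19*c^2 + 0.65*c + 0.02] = 0.38*c + 0.65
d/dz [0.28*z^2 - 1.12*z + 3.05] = 0.56*z - 1.12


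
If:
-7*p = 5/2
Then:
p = -5/14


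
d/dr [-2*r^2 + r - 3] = 1 - 4*r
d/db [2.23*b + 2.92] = 2.23000000000000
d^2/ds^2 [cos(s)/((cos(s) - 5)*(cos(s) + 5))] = (-sin(s)^4 + 150*sin(s)^2 - 624)*cos(s)/((cos(s) - 5)^3*(cos(s) + 5)^3)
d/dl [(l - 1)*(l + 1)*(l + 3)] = 3*l^2 + 6*l - 1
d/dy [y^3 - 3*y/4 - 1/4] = 3*y^2 - 3/4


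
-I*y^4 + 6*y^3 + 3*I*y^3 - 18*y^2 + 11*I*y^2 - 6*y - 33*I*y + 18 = (y - 3)*(y + 2*I)*(y + 3*I)*(-I*y + 1)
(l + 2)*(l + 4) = l^2 + 6*l + 8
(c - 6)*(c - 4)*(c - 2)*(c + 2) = c^4 - 10*c^3 + 20*c^2 + 40*c - 96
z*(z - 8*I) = z^2 - 8*I*z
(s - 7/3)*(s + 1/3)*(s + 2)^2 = s^4 + 2*s^3 - 43*s^2/9 - 100*s/9 - 28/9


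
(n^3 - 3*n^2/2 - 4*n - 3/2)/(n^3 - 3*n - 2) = (n^2 - 5*n/2 - 3/2)/(n^2 - n - 2)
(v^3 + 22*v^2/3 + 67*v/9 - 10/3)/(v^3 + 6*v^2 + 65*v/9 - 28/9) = (3*v^2 + 23*v + 30)/(3*v^2 + 19*v + 28)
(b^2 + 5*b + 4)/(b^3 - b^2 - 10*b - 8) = (b + 4)/(b^2 - 2*b - 8)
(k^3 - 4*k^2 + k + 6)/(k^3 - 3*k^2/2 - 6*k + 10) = 2*(k^2 - 2*k - 3)/(2*k^2 + k - 10)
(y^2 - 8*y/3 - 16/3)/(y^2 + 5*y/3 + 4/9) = 3*(y - 4)/(3*y + 1)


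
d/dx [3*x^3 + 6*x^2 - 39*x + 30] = 9*x^2 + 12*x - 39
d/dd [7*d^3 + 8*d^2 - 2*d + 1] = 21*d^2 + 16*d - 2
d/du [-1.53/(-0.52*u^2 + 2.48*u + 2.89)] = (3.7944 - 1.5912*u)/(-0.52*u^2 + 2.48*u + 2.89)^2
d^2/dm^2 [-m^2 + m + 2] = -2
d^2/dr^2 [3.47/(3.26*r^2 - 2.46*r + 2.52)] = (-73.755544*r^2 + 55.656024*r + 3.47*(6.52*r - 2.46)*(13.04*r - 4.92) - 57.013488)/(3.26*r^2 - 2.46*r + 2.52)^3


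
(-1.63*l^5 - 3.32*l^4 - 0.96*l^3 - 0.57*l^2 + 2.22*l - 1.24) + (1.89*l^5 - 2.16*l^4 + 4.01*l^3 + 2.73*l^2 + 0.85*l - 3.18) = 0.26*l^5 - 5.48*l^4 + 3.05*l^3 + 2.16*l^2 + 3.07*l - 4.42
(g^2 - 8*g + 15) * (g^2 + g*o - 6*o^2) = g^4 + g^3*o - 8*g^3 - 6*g^2*o^2 - 8*g^2*o + 15*g^2 + 48*g*o^2 + 15*g*o - 90*o^2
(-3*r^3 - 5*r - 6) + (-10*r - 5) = -3*r^3 - 15*r - 11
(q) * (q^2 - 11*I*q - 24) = q^3 - 11*I*q^2 - 24*q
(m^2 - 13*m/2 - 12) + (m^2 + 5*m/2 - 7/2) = 2*m^2 - 4*m - 31/2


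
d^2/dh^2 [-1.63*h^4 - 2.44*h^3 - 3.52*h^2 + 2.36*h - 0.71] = -19.56*h^2 - 14.64*h - 7.04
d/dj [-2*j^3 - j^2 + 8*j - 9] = -6*j^2 - 2*j + 8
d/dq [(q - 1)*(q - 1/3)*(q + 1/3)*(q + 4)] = 4*q^3 + 9*q^2 - 74*q/9 - 1/3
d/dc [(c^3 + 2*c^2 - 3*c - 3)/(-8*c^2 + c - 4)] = (-8*c^4 + 2*c^3 - 34*c^2 - 64*c + 15)/(64*c^4 - 16*c^3 + 65*c^2 - 8*c + 16)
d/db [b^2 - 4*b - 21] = 2*b - 4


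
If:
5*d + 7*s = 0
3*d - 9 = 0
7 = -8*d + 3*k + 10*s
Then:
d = 3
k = 367/21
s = -15/7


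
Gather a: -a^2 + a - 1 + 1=-a^2 + a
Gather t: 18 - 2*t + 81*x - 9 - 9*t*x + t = t*(-9*x - 1) + 81*x + 9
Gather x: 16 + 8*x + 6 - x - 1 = 7*x + 21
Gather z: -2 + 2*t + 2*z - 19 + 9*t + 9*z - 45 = 11*t + 11*z - 66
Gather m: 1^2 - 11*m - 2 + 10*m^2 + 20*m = 10*m^2 + 9*m - 1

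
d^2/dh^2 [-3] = 0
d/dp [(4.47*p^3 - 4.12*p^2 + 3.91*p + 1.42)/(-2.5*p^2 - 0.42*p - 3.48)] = (-11.175*p^4 - 3.7548*p^3 - 35.1614*p^2 + 35.7752*p - 13.0104)/(6.25*p^4 + 2.1*p^3 + 17.5764*p^2 + 2.9232*p + 12.1104)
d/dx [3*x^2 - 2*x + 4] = 6*x - 2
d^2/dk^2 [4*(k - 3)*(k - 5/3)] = 8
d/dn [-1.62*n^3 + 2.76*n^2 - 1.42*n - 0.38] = -4.86*n^2 + 5.52*n - 1.42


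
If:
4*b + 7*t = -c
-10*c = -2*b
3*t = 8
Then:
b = -40/9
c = -8/9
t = 8/3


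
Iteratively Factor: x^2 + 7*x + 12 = (x + 3)*(x + 4)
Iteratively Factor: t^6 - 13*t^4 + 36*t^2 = (t - 3)*(t^5 + 3*t^4 - 4*t^3 - 12*t^2) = t*(t - 3)*(t^4 + 3*t^3 - 4*t^2 - 12*t) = t^2*(t - 3)*(t^3 + 3*t^2 - 4*t - 12) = t^2*(t - 3)*(t + 3)*(t^2 - 4) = t^2*(t - 3)*(t - 2)*(t + 3)*(t + 2)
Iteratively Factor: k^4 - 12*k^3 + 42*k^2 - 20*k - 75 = (k - 5)*(k^3 - 7*k^2 + 7*k + 15) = (k - 5)*(k + 1)*(k^2 - 8*k + 15) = (k - 5)^2*(k + 1)*(k - 3)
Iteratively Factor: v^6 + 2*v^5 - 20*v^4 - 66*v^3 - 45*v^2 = (v)*(v^5 + 2*v^4 - 20*v^3 - 66*v^2 - 45*v) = v*(v - 5)*(v^4 + 7*v^3 + 15*v^2 + 9*v) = v*(v - 5)*(v + 3)*(v^3 + 4*v^2 + 3*v) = v*(v - 5)*(v + 3)^2*(v^2 + v) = v^2*(v - 5)*(v + 3)^2*(v + 1)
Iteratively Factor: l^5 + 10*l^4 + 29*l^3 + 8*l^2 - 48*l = (l + 4)*(l^4 + 6*l^3 + 5*l^2 - 12*l) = (l + 4)^2*(l^3 + 2*l^2 - 3*l) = (l - 1)*(l + 4)^2*(l^2 + 3*l) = (l - 1)*(l + 3)*(l + 4)^2*(l)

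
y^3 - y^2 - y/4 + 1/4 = (y - 1)*(y - 1/2)*(y + 1/2)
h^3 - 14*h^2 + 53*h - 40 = (h - 8)*(h - 5)*(h - 1)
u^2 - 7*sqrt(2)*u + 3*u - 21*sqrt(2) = (u + 3)*(u - 7*sqrt(2))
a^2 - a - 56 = (a - 8)*(a + 7)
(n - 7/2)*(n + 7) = n^2 + 7*n/2 - 49/2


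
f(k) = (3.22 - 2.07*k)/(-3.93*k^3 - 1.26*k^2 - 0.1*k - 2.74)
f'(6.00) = -0.00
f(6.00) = 0.01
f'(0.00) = 0.80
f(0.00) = -1.18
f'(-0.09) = 0.74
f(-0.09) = -1.24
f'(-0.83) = 20.16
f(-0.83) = -3.86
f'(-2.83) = 0.11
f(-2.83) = 0.12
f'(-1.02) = 1053.77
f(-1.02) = 24.05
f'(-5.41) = 0.01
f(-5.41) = 0.02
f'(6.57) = -0.00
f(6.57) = 0.01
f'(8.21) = -0.00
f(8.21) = 0.01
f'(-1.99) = 0.47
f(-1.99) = 0.31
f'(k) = (3.22 - 2.07*k)*(11.79*k^2 + 2.52*k + 0.1)/(-3.93*k^3 - 1.26*k^2 - 0.1*k - 2.74)^2 - 2.07/(-3.93*k^3 - 1.26*k^2 - 0.1*k - 2.74) = (-16.2702*k^3 + 35.3556*k^2 + 8.1144*k + 5.9938)/(15.4449*k^6 + 9.9036*k^5 + 2.3736*k^4 + 21.7884*k^3 + 6.9148*k^2 + 0.548*k + 7.5076)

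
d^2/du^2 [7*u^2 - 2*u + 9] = 14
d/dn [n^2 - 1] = 2*n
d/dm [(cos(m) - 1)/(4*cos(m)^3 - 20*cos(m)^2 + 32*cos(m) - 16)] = sin(m)/(2*(cos(m) - 2)^3)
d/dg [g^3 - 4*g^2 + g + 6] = 3*g^2 - 8*g + 1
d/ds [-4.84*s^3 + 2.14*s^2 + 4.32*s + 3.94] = -14.52*s^2 + 4.28*s + 4.32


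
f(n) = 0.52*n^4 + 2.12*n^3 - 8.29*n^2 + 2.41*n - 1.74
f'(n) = 2.08*n^3 + 6.36*n^2 - 16.58*n + 2.41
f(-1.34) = -23.28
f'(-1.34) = 31.04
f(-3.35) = -117.06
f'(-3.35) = 51.13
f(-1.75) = -37.83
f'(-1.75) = 39.76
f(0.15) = -1.56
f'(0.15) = 0.07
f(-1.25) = -20.58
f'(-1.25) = 29.01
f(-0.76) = -9.12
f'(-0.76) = 17.77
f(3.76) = 106.75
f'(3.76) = 140.55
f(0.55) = -2.52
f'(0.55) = -4.44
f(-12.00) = 5894.94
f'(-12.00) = -2477.03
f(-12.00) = 5894.94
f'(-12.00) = -2477.03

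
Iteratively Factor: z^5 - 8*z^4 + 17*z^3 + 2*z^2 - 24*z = (z - 2)*(z^4 - 6*z^3 + 5*z^2 + 12*z) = z*(z - 2)*(z^3 - 6*z^2 + 5*z + 12) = z*(z - 4)*(z - 2)*(z^2 - 2*z - 3) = z*(z - 4)*(z - 3)*(z - 2)*(z + 1)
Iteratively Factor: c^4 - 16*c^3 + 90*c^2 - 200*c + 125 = (c - 5)*(c^3 - 11*c^2 + 35*c - 25) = (c - 5)^2*(c^2 - 6*c + 5) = (c - 5)^2*(c - 1)*(c - 5)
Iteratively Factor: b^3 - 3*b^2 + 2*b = (b)*(b^2 - 3*b + 2) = b*(b - 2)*(b - 1)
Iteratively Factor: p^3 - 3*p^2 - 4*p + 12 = (p - 3)*(p^2 - 4) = (p - 3)*(p - 2)*(p + 2)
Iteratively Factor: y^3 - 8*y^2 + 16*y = (y - 4)*(y^2 - 4*y) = (y - 4)^2*(y)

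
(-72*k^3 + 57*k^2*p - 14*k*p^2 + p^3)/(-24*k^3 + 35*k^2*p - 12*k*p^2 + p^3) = (-3*k + p)/(-k + p)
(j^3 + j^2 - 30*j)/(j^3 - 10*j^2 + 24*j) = (j^2 + j - 30)/(j^2 - 10*j + 24)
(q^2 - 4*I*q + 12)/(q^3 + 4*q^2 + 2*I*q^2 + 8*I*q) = (q - 6*I)/(q*(q + 4))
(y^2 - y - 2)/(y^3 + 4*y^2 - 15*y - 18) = (y - 2)/(y^2 + 3*y - 18)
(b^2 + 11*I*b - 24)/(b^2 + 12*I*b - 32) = (b + 3*I)/(b + 4*I)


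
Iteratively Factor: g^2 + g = (g)*(g + 1)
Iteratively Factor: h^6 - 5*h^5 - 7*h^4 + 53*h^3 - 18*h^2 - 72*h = (h - 4)*(h^5 - h^4 - 11*h^3 + 9*h^2 + 18*h) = (h - 4)*(h + 1)*(h^4 - 2*h^3 - 9*h^2 + 18*h) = (h - 4)*(h - 3)*(h + 1)*(h^3 + h^2 - 6*h) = h*(h - 4)*(h - 3)*(h + 1)*(h^2 + h - 6) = h*(h - 4)*(h - 3)*(h - 2)*(h + 1)*(h + 3)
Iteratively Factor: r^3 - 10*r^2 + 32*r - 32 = (r - 2)*(r^2 - 8*r + 16) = (r - 4)*(r - 2)*(r - 4)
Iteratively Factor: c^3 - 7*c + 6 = (c - 2)*(c^2 + 2*c - 3) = (c - 2)*(c - 1)*(c + 3)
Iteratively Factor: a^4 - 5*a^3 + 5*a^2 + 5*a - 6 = (a - 1)*(a^3 - 4*a^2 + a + 6) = (a - 3)*(a - 1)*(a^2 - a - 2) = (a - 3)*(a - 2)*(a - 1)*(a + 1)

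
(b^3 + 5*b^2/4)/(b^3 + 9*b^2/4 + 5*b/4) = b/(b + 1)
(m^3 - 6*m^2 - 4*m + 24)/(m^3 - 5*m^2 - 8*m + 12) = (m - 2)/(m - 1)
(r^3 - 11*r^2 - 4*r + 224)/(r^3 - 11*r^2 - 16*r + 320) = (r^2 - 3*r - 28)/(r^2 - 3*r - 40)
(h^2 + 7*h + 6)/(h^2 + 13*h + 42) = (h + 1)/(h + 7)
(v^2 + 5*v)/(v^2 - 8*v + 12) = v*(v + 5)/(v^2 - 8*v + 12)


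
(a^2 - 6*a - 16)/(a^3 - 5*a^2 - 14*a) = (a - 8)/(a*(a - 7))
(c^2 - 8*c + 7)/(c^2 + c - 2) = (c - 7)/(c + 2)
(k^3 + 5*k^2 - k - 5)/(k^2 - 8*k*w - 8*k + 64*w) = (k^3 + 5*k^2 - k - 5)/(k^2 - 8*k*w - 8*k + 64*w)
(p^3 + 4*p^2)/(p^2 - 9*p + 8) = p^2*(p + 4)/(p^2 - 9*p + 8)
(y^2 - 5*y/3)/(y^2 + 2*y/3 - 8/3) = y*(3*y - 5)/(3*y^2 + 2*y - 8)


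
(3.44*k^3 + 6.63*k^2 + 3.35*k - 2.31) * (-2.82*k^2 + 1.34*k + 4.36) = -9.7008*k^5 - 14.087*k^4 + 14.4356*k^3 + 39.91*k^2 + 11.5106*k - 10.0716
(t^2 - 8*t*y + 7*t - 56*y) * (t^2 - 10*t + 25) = t^4 - 8*t^3*y - 3*t^3 + 24*t^2*y - 45*t^2 + 360*t*y + 175*t - 1400*y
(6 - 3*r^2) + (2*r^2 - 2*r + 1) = -r^2 - 2*r + 7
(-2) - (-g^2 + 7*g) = g^2 - 7*g - 2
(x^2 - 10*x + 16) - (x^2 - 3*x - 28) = 44 - 7*x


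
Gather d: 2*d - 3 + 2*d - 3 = 4*d - 6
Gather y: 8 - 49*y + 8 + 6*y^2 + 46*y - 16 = 6*y^2 - 3*y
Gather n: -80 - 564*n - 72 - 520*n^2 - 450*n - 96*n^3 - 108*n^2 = -96*n^3 - 628*n^2 - 1014*n - 152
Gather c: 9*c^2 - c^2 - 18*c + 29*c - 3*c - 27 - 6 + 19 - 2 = 8*c^2 + 8*c - 16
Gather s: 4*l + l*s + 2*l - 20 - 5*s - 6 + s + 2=6*l + s*(l - 4) - 24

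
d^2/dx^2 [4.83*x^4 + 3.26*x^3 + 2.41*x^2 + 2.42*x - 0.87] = 57.96*x^2 + 19.56*x + 4.82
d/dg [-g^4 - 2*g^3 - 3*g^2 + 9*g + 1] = -4*g^3 - 6*g^2 - 6*g + 9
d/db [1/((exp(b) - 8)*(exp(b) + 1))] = (7 - 2*exp(b))*exp(b)/(exp(4*b) - 14*exp(3*b) + 33*exp(2*b) + 112*exp(b) + 64)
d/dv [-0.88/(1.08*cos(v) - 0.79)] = -0.9504*sin(v)/(1.08*cos(v) - 0.79)^2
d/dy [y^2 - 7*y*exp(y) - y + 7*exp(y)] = -7*y*exp(y) + 2*y - 1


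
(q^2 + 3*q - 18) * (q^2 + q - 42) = q^4 + 4*q^3 - 57*q^2 - 144*q + 756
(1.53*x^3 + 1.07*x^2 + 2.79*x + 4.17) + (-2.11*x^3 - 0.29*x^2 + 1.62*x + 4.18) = -0.58*x^3 + 0.78*x^2 + 4.41*x + 8.35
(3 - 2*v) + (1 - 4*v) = 4 - 6*v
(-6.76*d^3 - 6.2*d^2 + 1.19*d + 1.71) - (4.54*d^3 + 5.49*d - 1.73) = -11.3*d^3 - 6.2*d^2 - 4.3*d + 3.44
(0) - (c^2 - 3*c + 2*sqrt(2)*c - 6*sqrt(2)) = -c^2 - 2*sqrt(2)*c + 3*c + 6*sqrt(2)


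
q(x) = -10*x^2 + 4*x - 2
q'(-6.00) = 124.00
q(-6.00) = -386.00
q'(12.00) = -236.00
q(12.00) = -1394.00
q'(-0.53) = 14.60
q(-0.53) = -6.93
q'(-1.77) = 39.40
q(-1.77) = -40.41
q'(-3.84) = 80.80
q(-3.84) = -164.82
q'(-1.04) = 24.80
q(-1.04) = -16.98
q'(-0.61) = 16.20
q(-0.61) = -8.16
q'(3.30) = -62.00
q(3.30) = -97.70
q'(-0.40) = 12.00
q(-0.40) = -5.20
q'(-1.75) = 39.00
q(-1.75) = -39.62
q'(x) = 4 - 20*x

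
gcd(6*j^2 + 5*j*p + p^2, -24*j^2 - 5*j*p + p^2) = 3*j + p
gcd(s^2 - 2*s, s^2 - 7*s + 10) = s - 2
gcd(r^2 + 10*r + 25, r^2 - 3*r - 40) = r + 5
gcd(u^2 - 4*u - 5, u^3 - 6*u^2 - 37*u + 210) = u - 5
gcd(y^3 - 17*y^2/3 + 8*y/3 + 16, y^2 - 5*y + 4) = y - 4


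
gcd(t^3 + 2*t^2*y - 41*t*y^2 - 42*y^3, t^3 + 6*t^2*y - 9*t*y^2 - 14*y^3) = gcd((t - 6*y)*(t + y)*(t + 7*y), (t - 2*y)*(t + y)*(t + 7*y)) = t^2 + 8*t*y + 7*y^2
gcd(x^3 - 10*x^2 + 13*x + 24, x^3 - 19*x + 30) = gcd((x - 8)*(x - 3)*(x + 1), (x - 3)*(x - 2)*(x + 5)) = x - 3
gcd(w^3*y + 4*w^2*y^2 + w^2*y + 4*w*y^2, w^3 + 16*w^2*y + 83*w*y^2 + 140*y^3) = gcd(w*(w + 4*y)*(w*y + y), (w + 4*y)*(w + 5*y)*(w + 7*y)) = w + 4*y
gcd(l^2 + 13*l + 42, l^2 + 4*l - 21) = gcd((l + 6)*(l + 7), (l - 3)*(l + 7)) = l + 7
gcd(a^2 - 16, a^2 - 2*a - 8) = a - 4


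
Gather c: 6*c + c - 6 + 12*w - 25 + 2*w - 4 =7*c + 14*w - 35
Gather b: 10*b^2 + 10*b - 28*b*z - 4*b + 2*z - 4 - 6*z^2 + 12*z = 10*b^2 + b*(6 - 28*z) - 6*z^2 + 14*z - 4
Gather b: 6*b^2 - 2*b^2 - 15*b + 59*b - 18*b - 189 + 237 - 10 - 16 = 4*b^2 + 26*b + 22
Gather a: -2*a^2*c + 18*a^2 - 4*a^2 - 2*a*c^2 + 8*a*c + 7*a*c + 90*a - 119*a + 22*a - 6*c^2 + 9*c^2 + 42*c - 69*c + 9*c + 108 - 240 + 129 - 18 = a^2*(14 - 2*c) + a*(-2*c^2 + 15*c - 7) + 3*c^2 - 18*c - 21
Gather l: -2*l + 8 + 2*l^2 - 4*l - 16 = 2*l^2 - 6*l - 8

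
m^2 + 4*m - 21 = (m - 3)*(m + 7)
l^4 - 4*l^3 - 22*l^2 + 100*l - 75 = (l - 5)*(l - 3)*(l - 1)*(l + 5)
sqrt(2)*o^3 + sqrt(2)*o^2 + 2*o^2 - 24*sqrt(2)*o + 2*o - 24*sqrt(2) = (o - 3*sqrt(2))*(o + 4*sqrt(2))*(sqrt(2)*o + sqrt(2))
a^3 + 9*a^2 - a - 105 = (a - 3)*(a + 5)*(a + 7)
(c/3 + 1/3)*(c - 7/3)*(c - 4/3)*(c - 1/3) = c^4/3 - c^3 + c^2/9 + 89*c/81 - 28/81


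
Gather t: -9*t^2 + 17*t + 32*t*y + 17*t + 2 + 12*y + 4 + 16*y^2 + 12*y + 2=-9*t^2 + t*(32*y + 34) + 16*y^2 + 24*y + 8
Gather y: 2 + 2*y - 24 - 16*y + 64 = 42 - 14*y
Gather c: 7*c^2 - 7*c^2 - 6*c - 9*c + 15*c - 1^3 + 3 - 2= 0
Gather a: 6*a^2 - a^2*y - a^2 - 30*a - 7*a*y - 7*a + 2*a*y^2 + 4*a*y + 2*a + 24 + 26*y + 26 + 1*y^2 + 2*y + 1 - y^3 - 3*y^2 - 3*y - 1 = a^2*(5 - y) + a*(2*y^2 - 3*y - 35) - y^3 - 2*y^2 + 25*y + 50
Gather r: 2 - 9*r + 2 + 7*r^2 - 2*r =7*r^2 - 11*r + 4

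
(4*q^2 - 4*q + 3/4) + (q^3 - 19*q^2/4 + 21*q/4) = q^3 - 3*q^2/4 + 5*q/4 + 3/4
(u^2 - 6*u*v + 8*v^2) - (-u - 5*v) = u^2 - 6*u*v + u + 8*v^2 + 5*v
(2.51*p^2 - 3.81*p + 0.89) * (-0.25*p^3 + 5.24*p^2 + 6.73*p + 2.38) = -0.6275*p^5 + 14.1049*p^4 - 3.2946*p^3 - 15.0039*p^2 - 3.0781*p + 2.1182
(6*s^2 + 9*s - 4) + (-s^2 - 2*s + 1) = 5*s^2 + 7*s - 3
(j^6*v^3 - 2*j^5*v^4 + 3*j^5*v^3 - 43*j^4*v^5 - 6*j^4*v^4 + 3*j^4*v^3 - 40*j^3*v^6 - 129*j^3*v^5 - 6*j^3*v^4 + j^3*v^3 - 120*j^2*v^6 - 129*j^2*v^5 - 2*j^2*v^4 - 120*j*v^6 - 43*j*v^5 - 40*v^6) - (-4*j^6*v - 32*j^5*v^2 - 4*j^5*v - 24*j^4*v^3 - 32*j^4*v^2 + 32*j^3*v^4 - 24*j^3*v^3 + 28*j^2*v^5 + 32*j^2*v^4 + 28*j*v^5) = j^6*v^3 + 4*j^6*v - 2*j^5*v^4 + 3*j^5*v^3 + 32*j^5*v^2 + 4*j^5*v - 43*j^4*v^5 - 6*j^4*v^4 + 27*j^4*v^3 + 32*j^4*v^2 - 40*j^3*v^6 - 129*j^3*v^5 - 38*j^3*v^4 + 25*j^3*v^3 - 120*j^2*v^6 - 157*j^2*v^5 - 34*j^2*v^4 - 120*j*v^6 - 71*j*v^5 - 40*v^6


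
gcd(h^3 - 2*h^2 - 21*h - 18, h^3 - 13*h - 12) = h^2 + 4*h + 3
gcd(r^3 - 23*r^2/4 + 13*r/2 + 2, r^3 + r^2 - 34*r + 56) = r^2 - 6*r + 8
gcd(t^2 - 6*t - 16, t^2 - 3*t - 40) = t - 8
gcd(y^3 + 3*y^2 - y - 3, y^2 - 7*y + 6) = y - 1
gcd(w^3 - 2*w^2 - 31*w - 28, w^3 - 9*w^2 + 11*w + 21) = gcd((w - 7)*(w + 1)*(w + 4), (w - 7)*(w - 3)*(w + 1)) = w^2 - 6*w - 7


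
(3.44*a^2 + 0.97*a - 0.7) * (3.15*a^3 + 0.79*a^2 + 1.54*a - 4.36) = 10.836*a^5 + 5.7731*a^4 + 3.8589*a^3 - 14.0576*a^2 - 5.3072*a + 3.052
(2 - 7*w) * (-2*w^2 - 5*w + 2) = 14*w^3 + 31*w^2 - 24*w + 4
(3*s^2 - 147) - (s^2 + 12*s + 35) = 2*s^2 - 12*s - 182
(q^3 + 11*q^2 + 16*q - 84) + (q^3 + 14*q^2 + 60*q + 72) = 2*q^3 + 25*q^2 + 76*q - 12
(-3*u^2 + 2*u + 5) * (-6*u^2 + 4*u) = 18*u^4 - 24*u^3 - 22*u^2 + 20*u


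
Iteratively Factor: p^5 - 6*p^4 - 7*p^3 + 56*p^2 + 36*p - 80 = (p - 5)*(p^4 - p^3 - 12*p^2 - 4*p + 16) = (p - 5)*(p + 2)*(p^3 - 3*p^2 - 6*p + 8) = (p - 5)*(p - 1)*(p + 2)*(p^2 - 2*p - 8) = (p - 5)*(p - 1)*(p + 2)^2*(p - 4)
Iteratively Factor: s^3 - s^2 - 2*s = (s - 2)*(s^2 + s) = (s - 2)*(s + 1)*(s)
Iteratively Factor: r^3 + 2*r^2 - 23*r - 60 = (r + 4)*(r^2 - 2*r - 15) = (r + 3)*(r + 4)*(r - 5)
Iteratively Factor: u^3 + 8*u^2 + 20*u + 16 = (u + 4)*(u^2 + 4*u + 4) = (u + 2)*(u + 4)*(u + 2)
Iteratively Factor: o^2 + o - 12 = (o - 3)*(o + 4)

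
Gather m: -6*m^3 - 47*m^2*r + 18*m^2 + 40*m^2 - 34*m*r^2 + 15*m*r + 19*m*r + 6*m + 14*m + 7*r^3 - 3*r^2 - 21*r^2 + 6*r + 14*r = -6*m^3 + m^2*(58 - 47*r) + m*(-34*r^2 + 34*r + 20) + 7*r^3 - 24*r^2 + 20*r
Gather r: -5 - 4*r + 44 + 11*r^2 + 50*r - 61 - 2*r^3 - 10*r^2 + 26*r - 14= -2*r^3 + r^2 + 72*r - 36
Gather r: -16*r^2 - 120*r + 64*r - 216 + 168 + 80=-16*r^2 - 56*r + 32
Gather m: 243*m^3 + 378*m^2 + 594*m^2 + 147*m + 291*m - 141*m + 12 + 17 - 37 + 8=243*m^3 + 972*m^2 + 297*m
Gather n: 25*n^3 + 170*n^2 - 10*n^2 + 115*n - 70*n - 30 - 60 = 25*n^3 + 160*n^2 + 45*n - 90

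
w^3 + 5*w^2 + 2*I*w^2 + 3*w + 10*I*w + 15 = (w + 5)*(w - I)*(w + 3*I)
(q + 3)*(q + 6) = q^2 + 9*q + 18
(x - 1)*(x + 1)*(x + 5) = x^3 + 5*x^2 - x - 5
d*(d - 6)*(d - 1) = d^3 - 7*d^2 + 6*d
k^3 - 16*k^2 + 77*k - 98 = (k - 7)^2*(k - 2)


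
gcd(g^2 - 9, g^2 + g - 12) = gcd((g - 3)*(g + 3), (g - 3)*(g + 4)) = g - 3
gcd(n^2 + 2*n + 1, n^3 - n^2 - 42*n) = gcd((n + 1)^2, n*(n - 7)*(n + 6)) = 1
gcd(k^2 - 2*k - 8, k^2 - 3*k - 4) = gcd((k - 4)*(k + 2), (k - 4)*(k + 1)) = k - 4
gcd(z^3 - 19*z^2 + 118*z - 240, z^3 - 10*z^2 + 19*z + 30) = z^2 - 11*z + 30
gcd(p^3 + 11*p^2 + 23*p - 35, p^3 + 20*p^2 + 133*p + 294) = p + 7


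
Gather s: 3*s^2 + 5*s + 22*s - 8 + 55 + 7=3*s^2 + 27*s + 54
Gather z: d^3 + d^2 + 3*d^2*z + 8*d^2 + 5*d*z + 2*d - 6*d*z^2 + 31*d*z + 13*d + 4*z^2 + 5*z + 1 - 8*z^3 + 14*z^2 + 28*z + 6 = d^3 + 9*d^2 + 15*d - 8*z^3 + z^2*(18 - 6*d) + z*(3*d^2 + 36*d + 33) + 7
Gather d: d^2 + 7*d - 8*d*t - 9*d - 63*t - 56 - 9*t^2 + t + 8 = d^2 + d*(-8*t - 2) - 9*t^2 - 62*t - 48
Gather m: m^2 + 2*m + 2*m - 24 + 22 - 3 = m^2 + 4*m - 5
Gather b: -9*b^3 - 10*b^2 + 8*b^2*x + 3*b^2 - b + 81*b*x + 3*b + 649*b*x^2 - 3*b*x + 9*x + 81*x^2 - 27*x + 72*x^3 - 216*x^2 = -9*b^3 + b^2*(8*x - 7) + b*(649*x^2 + 78*x + 2) + 72*x^3 - 135*x^2 - 18*x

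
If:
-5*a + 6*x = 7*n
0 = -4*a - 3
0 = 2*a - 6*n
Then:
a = -3/4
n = -1/4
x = -11/12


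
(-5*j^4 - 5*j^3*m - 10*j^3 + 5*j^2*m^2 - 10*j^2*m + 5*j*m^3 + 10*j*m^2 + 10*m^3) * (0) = 0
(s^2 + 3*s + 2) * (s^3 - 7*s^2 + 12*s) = s^5 - 4*s^4 - 7*s^3 + 22*s^2 + 24*s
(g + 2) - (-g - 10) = 2*g + 12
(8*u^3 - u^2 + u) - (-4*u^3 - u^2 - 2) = 12*u^3 + u + 2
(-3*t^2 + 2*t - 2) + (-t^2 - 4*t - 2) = -4*t^2 - 2*t - 4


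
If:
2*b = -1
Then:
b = -1/2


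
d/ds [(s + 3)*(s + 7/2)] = 2*s + 13/2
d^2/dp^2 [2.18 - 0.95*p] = 0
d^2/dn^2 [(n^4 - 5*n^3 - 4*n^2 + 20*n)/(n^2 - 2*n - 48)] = 2*(n^6 - 6*n^5 - 132*n^4 + 520*n^3 + 11808*n^2 - 31680*n - 11136)/(n^6 - 6*n^5 - 132*n^4 + 568*n^3 + 6336*n^2 - 13824*n - 110592)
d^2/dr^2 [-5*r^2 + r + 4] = -10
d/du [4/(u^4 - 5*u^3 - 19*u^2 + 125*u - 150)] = 4*(-4*u^3 + 15*u^2 + 38*u - 125)/(-u^4 + 5*u^3 + 19*u^2 - 125*u + 150)^2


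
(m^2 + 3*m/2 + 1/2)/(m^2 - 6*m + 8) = (2*m^2 + 3*m + 1)/(2*(m^2 - 6*m + 8))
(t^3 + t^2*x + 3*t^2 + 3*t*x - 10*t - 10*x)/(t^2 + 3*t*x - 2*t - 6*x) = (t^2 + t*x + 5*t + 5*x)/(t + 3*x)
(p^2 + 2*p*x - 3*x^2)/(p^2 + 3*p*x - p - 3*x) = (p - x)/(p - 1)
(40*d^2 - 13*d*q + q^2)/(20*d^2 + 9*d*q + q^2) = (40*d^2 - 13*d*q + q^2)/(20*d^2 + 9*d*q + q^2)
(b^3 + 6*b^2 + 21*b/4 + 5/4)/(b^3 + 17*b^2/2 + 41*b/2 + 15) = (4*b^2 + 4*b + 1)/(2*(2*b^2 + 7*b + 6))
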